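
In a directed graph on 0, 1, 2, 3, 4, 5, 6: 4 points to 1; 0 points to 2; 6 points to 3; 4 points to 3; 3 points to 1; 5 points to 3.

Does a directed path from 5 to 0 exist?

No

Explore from 5.
Distance 1: reach 3.
Distance 2: reach 1.
The search from 5 is exhausted; no directed path reaches 0.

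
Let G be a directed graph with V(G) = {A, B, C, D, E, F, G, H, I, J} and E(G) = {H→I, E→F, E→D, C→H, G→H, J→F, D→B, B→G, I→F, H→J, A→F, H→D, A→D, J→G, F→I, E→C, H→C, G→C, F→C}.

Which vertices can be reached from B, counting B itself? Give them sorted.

B, C, D, F, G, H, I, J

Start at B.
Its neighbours: G.
Then their neighbours: C, H.
Then next layer: D, I, J.
Then next layer: F.
Nothing further is reachable.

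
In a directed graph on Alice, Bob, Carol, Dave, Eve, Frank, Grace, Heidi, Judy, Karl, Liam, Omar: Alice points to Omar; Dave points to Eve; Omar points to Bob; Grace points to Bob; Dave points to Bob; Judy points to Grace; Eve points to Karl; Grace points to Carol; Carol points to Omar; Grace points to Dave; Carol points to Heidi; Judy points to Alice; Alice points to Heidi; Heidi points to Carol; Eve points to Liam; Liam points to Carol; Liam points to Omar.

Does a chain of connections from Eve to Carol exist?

Yes

Explore from Eve.
Distance 1: reach Karl, Liam.
Distance 2: reach Carol, Omar.
Found Carol.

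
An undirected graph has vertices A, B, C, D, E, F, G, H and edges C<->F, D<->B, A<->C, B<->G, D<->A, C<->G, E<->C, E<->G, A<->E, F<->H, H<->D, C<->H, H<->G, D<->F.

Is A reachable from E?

Yes

Explore from E.
Distance 1: reach A, C, G.
Found A.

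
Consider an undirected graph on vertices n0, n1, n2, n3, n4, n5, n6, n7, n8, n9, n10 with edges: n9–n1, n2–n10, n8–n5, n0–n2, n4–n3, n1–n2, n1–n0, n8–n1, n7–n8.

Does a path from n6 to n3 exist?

n6 has no edges, so nothing is reachable from it.

No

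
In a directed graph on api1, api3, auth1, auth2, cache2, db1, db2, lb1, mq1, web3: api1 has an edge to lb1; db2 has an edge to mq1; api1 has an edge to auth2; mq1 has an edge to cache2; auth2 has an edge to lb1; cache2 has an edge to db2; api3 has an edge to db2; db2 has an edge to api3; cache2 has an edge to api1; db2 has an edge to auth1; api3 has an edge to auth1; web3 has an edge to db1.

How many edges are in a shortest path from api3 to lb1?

Distance 0: api3.
Distance 1: auth1, db2.
Distance 2: mq1.
Distance 3: cache2.
Distance 4: api1.
Distance 5: auth2, lb1 — contains lb1.

5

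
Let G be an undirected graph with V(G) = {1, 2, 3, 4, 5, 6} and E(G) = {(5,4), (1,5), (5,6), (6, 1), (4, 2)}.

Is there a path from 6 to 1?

Explore from 6.
Distance 1: reach 1, 5.
Found 1.

Yes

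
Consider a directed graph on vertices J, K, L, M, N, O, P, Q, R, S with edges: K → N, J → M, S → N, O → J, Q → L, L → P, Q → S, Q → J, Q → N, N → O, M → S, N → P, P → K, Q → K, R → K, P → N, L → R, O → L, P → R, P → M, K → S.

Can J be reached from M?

Explore from M.
Distance 1: reach S.
Distance 2: reach N.
Distance 3: reach O, P.
Distance 4: reach J, K, L, R.
Found J.

Yes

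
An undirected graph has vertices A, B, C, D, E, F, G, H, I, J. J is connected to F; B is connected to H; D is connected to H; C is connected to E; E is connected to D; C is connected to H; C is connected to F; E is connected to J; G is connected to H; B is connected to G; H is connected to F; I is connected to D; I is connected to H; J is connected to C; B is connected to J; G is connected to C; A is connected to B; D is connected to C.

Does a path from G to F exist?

Explore from G.
Distance 1: reach B, C, H.
Distance 2: reach A, D, E, F, I, J.
Found F.

Yes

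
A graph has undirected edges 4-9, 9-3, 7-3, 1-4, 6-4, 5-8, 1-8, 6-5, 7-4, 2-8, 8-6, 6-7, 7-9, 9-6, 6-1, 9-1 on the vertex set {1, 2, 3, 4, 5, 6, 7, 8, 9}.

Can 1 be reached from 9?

Yes

Explore from 9.
Distance 1: reach 1, 3, 4, 6, 7.
Found 1.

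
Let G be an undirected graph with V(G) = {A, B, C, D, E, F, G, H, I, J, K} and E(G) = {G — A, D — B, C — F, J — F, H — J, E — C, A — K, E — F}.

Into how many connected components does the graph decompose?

From A: component {A, G, K}.
From B: component {B, D}.
From C: component {C, E, F, H, J}.
From I: component {I}.
That's 4 components.

4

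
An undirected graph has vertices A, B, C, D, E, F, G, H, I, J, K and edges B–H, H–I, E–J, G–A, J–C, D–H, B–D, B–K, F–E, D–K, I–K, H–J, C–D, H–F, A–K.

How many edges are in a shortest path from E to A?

Distance 0: E.
Distance 1: F, J.
Distance 2: C, H.
Distance 3: B, D, I.
Distance 4: K.
Distance 5: A — contains A.

5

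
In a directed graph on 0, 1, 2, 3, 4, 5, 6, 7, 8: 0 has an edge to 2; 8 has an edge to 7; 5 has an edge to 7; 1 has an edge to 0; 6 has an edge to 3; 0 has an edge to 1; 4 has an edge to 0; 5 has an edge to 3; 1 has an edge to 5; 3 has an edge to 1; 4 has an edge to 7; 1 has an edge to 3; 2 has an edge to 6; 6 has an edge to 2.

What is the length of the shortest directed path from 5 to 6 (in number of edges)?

Distance 0: 5.
Distance 1: 3, 7.
Distance 2: 1.
Distance 3: 0.
Distance 4: 2.
Distance 5: 6 — contains 6.

5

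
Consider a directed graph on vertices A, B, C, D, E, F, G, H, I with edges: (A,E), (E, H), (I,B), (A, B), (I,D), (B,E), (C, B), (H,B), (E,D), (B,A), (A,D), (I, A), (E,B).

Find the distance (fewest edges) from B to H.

2

Distance 0: B.
Distance 1: A, E.
Distance 2: D, H — contains H.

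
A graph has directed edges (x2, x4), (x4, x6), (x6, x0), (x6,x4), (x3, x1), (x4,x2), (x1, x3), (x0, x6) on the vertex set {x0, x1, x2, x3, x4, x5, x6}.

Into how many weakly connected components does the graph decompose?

3

From x0: component {x0, x2, x4, x6}.
From x1: component {x1, x3}.
From x5: component {x5}.
That's 3 components.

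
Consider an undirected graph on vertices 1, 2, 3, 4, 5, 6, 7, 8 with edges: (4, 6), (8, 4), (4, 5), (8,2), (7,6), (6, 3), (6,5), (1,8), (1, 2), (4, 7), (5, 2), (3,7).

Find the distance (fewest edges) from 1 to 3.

4

Distance 0: 1.
Distance 1: 2, 8.
Distance 2: 4, 5.
Distance 3: 6, 7.
Distance 4: 3 — contains 3.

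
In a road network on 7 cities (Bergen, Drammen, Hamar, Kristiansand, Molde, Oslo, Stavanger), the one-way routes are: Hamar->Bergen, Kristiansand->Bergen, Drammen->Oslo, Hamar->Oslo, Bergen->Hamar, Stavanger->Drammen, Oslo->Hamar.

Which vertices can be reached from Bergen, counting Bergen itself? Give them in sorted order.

Bergen, Hamar, Oslo

Start at Bergen.
Its neighbours: Hamar.
Then their neighbours: Oslo.
Nothing further is reachable.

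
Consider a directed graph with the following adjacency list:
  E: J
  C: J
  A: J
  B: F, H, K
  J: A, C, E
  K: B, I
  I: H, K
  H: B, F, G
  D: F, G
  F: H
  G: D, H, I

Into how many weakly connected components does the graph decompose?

From A: component {A, C, E, J}.
From B: component {B, D, F, G, H, I, K}.
That's 2 components.

2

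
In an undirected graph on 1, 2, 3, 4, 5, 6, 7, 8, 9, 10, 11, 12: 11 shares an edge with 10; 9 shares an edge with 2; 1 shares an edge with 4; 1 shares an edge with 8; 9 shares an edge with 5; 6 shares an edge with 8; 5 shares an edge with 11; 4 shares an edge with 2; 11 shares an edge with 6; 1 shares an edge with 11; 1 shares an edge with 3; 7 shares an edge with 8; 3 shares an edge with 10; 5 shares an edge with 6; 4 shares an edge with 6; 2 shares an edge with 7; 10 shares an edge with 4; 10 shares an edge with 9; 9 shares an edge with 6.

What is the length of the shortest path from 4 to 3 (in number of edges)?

Distance 0: 4.
Distance 1: 1, 2, 6, 10.
Distance 2: 3, 5, 7, 8, 9, 11 — contains 3.

2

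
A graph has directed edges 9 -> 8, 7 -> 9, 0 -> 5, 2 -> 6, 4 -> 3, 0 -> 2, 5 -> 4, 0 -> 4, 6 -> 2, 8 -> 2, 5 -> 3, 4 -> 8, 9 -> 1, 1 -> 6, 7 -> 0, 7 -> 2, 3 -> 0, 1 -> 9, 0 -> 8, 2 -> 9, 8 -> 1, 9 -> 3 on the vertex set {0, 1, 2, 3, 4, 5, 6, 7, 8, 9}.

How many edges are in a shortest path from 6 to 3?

3

Distance 0: 6.
Distance 1: 2.
Distance 2: 9.
Distance 3: 1, 3, 8 — contains 3.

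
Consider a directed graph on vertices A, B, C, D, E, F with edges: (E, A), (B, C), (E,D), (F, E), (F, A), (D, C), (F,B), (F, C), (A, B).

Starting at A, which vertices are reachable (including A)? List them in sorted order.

Start at A.
Its neighbours: B.
Then their neighbours: C.
Nothing further is reachable.

A, B, C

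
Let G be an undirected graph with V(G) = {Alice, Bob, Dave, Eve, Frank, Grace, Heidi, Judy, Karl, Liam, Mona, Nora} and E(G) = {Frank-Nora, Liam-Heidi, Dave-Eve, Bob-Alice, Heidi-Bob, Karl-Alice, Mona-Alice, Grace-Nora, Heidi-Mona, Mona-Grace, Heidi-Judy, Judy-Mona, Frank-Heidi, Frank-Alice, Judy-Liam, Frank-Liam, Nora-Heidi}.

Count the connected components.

2

From Alice: component {Alice, Bob, Frank, Grace, Heidi, Judy, Karl, Liam, Mona, Nora}.
From Dave: component {Dave, Eve}.
That's 2 components.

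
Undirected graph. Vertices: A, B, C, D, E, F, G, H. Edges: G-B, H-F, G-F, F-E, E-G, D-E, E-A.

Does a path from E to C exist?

Explore from E.
Distance 1: reach A, D, F, G.
Distance 2: reach B, H.
The search is exhausted without reaching C; it lies in a different component.

No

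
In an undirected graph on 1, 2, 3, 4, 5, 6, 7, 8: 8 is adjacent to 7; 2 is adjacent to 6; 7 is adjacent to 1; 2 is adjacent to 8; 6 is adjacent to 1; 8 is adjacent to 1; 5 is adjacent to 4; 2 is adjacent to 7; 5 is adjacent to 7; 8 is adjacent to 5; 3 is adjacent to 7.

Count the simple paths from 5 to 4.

1

5–4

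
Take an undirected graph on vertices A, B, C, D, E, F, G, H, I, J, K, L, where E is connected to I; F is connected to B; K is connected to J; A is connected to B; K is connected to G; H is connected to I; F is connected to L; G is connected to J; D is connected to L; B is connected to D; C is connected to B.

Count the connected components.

From A: component {A, B, C, D, F, L}.
From E: component {E, H, I}.
From G: component {G, J, K}.
That's 3 components.

3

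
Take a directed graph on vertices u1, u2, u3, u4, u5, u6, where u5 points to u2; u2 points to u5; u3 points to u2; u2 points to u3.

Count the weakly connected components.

4

From u1: component {u1}.
From u2: component {u2, u3, u5}.
From u4: component {u4}.
From u6: component {u6}.
That's 4 components.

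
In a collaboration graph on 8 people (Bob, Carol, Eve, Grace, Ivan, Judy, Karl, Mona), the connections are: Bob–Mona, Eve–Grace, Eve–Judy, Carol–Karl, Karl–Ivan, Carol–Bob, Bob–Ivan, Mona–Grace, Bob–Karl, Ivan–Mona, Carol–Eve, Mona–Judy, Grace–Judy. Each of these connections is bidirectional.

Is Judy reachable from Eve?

Yes

Explore from Eve.
Distance 1: reach Carol, Grace, Judy.
Found Judy.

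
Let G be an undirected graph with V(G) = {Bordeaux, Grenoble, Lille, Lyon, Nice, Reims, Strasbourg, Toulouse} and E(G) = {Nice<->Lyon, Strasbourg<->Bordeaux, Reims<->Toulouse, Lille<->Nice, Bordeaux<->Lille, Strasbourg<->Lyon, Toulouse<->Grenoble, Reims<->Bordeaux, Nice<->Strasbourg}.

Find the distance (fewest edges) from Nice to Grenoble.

5

Distance 0: Nice.
Distance 1: Lille, Lyon, Strasbourg.
Distance 2: Bordeaux.
Distance 3: Reims.
Distance 4: Toulouse.
Distance 5: Grenoble — contains Grenoble.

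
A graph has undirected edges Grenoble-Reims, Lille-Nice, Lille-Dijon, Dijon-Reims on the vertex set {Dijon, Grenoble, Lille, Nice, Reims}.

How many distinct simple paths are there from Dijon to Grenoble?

1

Dijon–Reims–Grenoble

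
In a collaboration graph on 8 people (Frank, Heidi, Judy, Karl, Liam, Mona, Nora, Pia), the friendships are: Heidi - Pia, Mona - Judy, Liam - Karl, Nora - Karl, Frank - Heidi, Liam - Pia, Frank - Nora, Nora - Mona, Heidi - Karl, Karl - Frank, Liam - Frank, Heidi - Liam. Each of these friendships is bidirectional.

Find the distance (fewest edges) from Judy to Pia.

Distance 0: Judy.
Distance 1: Mona.
Distance 2: Nora.
Distance 3: Frank, Karl.
Distance 4: Heidi, Liam.
Distance 5: Pia — contains Pia.

5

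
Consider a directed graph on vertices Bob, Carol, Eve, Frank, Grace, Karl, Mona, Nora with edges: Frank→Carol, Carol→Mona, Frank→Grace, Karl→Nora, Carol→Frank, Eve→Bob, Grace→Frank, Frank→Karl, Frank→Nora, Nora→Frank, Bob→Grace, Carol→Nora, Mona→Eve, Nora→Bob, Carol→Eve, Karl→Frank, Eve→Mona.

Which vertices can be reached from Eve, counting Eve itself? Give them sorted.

Start at Eve.
Its neighbours: Bob, Mona.
Then their neighbours: Grace.
Then next layer: Frank.
Then next layer: Carol, Karl, Nora.
Every vertex is now reached.

Bob, Carol, Eve, Frank, Grace, Karl, Mona, Nora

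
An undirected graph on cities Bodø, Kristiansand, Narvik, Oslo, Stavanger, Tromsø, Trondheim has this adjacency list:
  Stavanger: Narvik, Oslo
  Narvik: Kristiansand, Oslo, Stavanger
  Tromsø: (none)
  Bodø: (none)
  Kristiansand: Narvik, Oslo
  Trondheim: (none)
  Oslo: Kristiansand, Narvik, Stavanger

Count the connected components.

From Bodø: component {Bodø}.
From Kristiansand: component {Kristiansand, Narvik, Oslo, Stavanger}.
From Tromsø: component {Tromsø}.
From Trondheim: component {Trondheim}.
That's 4 components.

4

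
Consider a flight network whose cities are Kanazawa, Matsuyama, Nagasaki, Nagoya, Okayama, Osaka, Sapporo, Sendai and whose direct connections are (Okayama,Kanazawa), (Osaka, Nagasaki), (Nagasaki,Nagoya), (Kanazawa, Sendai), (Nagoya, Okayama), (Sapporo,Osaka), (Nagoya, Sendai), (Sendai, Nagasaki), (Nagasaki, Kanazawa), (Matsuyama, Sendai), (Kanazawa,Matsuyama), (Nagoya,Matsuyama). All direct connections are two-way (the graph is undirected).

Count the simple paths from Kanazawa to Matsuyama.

11

Kanazawa–Matsuyama
Kanazawa–Nagasaki–Nagoya–Matsuyama
Kanazawa–Nagasaki–Nagoya–Sendai–Matsuyama
Kanazawa–Nagasaki–Sendai–Matsuyama
Kanazawa–Nagasaki–Sendai–Nagoya–Matsuyama
Kanazawa–Okayama–Nagoya–Matsuyama
Kanazawa–Okayama–Nagoya–Nagasaki–Sendai–Matsuyama
Kanazawa–Okayama–Nagoya–Sendai–Matsuyama
Kanazawa–Sendai–Matsuyama
Kanazawa–Sendai–Nagasaki–Nagoya–Matsuyama
Kanazawa–Sendai–Nagoya–Matsuyama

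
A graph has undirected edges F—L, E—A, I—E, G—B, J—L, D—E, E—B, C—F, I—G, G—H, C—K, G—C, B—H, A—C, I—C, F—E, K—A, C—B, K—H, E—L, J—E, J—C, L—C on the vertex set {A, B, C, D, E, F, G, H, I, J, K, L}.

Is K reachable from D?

Explore from D.
Distance 1: reach E.
Distance 2: reach A, B, F, I, J, L.
Distance 3: reach C, G, H, K.
Found K.

Yes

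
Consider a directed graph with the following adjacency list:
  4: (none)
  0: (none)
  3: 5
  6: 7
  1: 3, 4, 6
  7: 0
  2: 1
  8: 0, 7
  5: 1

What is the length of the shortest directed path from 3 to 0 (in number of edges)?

Distance 0: 3.
Distance 1: 5.
Distance 2: 1.
Distance 3: 4, 6.
Distance 4: 7.
Distance 5: 0 — contains 0.

5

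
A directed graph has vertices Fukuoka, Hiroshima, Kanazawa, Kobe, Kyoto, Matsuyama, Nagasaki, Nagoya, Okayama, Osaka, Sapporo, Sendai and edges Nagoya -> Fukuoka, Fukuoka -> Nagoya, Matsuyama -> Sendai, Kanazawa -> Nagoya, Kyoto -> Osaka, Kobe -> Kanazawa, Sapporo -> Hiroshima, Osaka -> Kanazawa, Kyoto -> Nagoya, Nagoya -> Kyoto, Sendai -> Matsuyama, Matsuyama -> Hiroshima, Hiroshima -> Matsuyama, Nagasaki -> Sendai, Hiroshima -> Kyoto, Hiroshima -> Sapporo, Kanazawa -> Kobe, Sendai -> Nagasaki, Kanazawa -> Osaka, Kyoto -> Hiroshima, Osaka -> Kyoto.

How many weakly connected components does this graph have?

From Fukuoka: component {Fukuoka, Hiroshima, Kanazawa, Kobe, Kyoto, Matsuyama, Nagasaki, Nagoya, Osaka, Sapporo, Sendai}.
From Okayama: component {Okayama}.
That's 2 components.

2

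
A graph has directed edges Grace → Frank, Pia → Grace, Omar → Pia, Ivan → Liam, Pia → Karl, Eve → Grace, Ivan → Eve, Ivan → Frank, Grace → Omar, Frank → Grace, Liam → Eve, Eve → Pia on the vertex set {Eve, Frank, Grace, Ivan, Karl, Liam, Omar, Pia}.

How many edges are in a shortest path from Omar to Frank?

3

Distance 0: Omar.
Distance 1: Pia.
Distance 2: Grace, Karl.
Distance 3: Frank — contains Frank.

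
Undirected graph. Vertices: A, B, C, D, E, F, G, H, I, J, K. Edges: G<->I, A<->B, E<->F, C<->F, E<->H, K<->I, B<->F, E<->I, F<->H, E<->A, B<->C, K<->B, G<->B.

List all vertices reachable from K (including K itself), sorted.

Start at K.
Its neighbours: B, I.
Then their neighbours: A, C, E, F, G.
Then next layer: H.
Nothing further is reachable.

A, B, C, E, F, G, H, I, K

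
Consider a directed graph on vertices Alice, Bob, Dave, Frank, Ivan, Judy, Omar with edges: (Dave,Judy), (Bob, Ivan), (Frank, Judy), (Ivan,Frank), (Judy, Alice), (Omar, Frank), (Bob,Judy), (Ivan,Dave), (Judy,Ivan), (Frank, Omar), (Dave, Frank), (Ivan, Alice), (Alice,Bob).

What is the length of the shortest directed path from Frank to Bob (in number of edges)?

Distance 0: Frank.
Distance 1: Judy, Omar.
Distance 2: Alice, Ivan.
Distance 3: Bob, Dave — contains Bob.

3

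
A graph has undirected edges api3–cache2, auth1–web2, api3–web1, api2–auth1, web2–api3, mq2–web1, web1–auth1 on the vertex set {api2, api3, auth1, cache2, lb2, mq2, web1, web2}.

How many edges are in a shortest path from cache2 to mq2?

3

Distance 0: cache2.
Distance 1: api3.
Distance 2: web1, web2.
Distance 3: auth1, mq2 — contains mq2.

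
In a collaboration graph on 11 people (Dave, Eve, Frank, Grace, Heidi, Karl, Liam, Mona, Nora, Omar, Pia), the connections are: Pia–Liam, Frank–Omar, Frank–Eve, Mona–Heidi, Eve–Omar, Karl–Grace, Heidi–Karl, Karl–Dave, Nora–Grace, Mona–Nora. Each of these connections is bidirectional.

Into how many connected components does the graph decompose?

From Dave: component {Dave, Grace, Heidi, Karl, Mona, Nora}.
From Eve: component {Eve, Frank, Omar}.
From Liam: component {Liam, Pia}.
That's 3 components.

3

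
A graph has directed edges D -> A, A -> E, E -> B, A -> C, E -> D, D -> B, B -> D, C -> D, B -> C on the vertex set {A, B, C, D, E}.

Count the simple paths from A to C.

A→C
A→E→B→C
A→E→D→B→C

3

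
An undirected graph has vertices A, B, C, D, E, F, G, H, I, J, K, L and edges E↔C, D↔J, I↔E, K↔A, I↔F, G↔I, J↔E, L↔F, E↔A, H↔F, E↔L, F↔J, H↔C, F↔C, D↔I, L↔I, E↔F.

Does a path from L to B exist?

No

Explore from L.
Distance 1: reach E, F, I.
Distance 2: reach A, C, D, G, H, J.
Distance 3: reach K.
The search is exhausted without reaching B; it lies in a different component.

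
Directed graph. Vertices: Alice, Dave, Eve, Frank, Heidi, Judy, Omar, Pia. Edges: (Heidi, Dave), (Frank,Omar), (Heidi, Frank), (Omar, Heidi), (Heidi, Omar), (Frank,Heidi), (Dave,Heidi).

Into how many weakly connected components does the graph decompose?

5

From Alice: component {Alice}.
From Dave: component {Dave, Frank, Heidi, Omar}.
From Eve: component {Eve}.
From Judy: component {Judy}.
From Pia: component {Pia}.
That's 5 components.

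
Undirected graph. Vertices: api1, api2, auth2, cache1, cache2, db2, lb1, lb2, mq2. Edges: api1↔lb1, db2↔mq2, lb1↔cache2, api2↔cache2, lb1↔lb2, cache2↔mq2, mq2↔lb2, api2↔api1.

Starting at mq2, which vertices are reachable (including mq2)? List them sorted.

api1, api2, cache2, db2, lb1, lb2, mq2

Start at mq2.
Its neighbours: cache2, db2, lb2.
Then their neighbours: api2, lb1.
Then next layer: api1.
Nothing further is reachable.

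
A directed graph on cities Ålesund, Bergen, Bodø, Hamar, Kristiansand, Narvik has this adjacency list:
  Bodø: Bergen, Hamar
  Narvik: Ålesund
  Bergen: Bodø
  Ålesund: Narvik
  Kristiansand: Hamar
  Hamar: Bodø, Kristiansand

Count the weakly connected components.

2

From Ålesund: component {Ålesund, Narvik}.
From Bergen: component {Bergen, Bodø, Hamar, Kristiansand}.
That's 2 components.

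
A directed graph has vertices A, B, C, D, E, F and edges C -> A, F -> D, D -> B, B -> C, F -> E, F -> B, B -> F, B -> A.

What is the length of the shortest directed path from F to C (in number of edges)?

2

Distance 0: F.
Distance 1: B, D, E.
Distance 2: A, C — contains C.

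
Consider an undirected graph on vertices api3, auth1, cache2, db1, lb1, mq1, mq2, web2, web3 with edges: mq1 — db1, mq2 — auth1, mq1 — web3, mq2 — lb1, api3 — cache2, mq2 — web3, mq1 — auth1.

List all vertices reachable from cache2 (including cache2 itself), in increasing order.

Start at cache2.
Its neighbours: api3.
Nothing further is reachable.

api3, cache2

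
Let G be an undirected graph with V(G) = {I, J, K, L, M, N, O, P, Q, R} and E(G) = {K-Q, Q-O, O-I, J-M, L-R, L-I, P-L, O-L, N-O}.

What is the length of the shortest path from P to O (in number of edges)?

2

Distance 0: P.
Distance 1: L.
Distance 2: I, O, R — contains O.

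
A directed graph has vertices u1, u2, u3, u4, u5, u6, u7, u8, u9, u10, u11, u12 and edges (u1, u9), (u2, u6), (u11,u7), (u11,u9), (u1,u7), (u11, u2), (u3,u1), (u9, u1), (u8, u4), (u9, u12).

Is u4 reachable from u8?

Yes

Explore from u8.
Distance 1: reach u4.
Found u4.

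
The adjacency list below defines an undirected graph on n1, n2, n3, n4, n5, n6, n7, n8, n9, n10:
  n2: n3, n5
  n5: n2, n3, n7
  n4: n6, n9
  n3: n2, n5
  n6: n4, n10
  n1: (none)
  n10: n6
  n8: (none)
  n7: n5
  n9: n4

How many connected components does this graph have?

From n1: component {n1}.
From n2: component {n2, n3, n5, n7}.
From n4: component {n4, n6, n9, n10}.
From n8: component {n8}.
That's 4 components.

4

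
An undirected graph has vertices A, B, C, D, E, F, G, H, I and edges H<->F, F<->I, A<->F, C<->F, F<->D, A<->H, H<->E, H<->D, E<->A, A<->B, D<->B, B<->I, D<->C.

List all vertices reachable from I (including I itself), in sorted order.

Start at I.
Its neighbours: B, F.
Then their neighbours: A, C, D, H.
Then next layer: E.
Nothing further is reachable.

A, B, C, D, E, F, H, I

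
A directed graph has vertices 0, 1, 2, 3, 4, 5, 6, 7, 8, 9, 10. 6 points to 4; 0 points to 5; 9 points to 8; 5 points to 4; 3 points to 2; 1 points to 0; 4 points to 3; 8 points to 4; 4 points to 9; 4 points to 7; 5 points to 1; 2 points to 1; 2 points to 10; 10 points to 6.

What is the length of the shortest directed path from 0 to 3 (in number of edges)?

Distance 0: 0.
Distance 1: 5.
Distance 2: 1, 4.
Distance 3: 3, 7, 9 — contains 3.

3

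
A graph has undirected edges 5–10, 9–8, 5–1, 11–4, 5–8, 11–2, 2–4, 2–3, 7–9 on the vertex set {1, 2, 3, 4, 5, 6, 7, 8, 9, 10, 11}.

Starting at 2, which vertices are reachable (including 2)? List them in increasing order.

Start at 2.
Its neighbours: 3, 4, 11.
Nothing further is reachable.

2, 3, 4, 11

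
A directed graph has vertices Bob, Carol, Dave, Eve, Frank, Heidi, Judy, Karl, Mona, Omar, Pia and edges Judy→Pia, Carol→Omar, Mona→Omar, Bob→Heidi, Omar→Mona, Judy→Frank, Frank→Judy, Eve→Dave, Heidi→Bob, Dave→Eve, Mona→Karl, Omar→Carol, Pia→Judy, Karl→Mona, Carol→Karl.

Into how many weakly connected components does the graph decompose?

From Bob: component {Bob, Heidi}.
From Carol: component {Carol, Karl, Mona, Omar}.
From Dave: component {Dave, Eve}.
From Frank: component {Frank, Judy, Pia}.
That's 4 components.

4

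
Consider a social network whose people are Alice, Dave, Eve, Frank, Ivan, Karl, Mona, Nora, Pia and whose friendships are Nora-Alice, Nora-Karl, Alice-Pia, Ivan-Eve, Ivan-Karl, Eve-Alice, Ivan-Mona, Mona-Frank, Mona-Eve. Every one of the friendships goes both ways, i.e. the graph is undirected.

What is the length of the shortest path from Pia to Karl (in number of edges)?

3

Distance 0: Pia.
Distance 1: Alice.
Distance 2: Eve, Nora.
Distance 3: Ivan, Karl, Mona — contains Karl.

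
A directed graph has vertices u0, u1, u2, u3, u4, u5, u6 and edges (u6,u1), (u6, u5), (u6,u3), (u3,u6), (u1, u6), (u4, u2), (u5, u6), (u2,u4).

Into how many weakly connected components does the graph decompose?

3

From u0: component {u0}.
From u1: component {u1, u3, u5, u6}.
From u2: component {u2, u4}.
That's 3 components.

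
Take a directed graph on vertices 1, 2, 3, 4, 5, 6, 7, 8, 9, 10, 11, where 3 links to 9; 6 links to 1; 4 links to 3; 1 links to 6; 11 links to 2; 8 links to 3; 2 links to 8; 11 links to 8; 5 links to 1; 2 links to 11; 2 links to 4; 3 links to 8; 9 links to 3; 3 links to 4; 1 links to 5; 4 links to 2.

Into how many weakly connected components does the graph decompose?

4

From 1: component {1, 5, 6}.
From 2: component {2, 3, 4, 8, 9, 11}.
From 7: component {7}.
From 10: component {10}.
That's 4 components.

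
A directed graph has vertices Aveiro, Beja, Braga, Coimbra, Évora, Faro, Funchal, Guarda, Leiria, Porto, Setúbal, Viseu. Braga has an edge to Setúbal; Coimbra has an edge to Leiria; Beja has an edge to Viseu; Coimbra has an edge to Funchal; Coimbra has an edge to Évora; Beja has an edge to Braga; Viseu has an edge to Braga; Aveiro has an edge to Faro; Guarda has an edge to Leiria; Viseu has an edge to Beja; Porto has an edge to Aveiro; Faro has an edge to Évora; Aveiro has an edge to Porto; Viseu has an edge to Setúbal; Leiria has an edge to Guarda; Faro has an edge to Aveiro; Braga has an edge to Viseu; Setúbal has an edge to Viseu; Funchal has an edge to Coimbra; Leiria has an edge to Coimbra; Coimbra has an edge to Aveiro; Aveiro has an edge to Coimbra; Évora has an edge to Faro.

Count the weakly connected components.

2

From Aveiro: component {Aveiro, Coimbra, Évora, Faro, Funchal, Guarda, Leiria, Porto}.
From Beja: component {Beja, Braga, Setúbal, Viseu}.
That's 2 components.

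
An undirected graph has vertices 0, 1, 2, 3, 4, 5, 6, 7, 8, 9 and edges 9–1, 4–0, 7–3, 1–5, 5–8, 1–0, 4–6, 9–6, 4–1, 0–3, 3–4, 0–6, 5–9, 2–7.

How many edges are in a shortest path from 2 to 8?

Distance 0: 2.
Distance 1: 7.
Distance 2: 3.
Distance 3: 0, 4.
Distance 4: 1, 6.
Distance 5: 5, 9.
Distance 6: 8 — contains 8.

6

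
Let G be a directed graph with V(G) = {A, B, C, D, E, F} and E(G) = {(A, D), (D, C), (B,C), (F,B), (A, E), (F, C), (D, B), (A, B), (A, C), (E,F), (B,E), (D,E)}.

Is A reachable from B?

No

Explore from B.
Distance 1: reach C, E.
Distance 2: reach F.
The search from B is exhausted; no directed path reaches A.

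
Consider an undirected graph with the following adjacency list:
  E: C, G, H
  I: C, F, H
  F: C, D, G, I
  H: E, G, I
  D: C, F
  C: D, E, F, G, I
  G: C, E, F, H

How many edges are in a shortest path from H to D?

Distance 0: H.
Distance 1: E, G, I.
Distance 2: C, F.
Distance 3: D — contains D.

3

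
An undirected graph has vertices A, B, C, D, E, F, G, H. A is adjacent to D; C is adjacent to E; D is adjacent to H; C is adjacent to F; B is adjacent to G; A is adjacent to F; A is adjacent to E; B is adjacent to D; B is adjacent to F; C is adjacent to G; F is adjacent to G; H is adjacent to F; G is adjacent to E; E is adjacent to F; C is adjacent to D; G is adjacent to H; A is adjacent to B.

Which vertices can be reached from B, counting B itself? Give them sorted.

A, B, C, D, E, F, G, H

Start at B.
Its neighbours: A, D, F, G.
Then their neighbours: C, E, H.
Every vertex is now reached.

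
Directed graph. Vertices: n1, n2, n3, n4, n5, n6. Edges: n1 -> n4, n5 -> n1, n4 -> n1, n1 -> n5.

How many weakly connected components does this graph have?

4

From n1: component {n1, n4, n5}.
From n2: component {n2}.
From n3: component {n3}.
From n6: component {n6}.
That's 4 components.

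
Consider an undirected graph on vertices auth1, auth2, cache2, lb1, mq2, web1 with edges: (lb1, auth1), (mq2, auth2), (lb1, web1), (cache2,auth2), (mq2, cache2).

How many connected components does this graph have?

From auth1: component {auth1, lb1, web1}.
From auth2: component {auth2, cache2, mq2}.
That's 2 components.

2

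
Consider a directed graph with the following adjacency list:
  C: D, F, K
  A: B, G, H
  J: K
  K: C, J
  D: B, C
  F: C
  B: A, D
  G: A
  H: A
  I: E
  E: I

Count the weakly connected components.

2

From A: component {A, B, C, D, F, G, H, J, K}.
From E: component {E, I}.
That's 2 components.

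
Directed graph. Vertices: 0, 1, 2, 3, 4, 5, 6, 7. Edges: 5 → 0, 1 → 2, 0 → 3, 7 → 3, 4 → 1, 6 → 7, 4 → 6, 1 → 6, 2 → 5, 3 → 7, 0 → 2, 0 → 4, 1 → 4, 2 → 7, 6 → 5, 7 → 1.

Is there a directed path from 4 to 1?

Explore from 4.
Distance 1: reach 1, 6.
Found 1.

Yes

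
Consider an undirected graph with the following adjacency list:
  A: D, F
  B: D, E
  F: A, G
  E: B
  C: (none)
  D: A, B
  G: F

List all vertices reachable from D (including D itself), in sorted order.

Start at D.
Its neighbours: A, B.
Then their neighbours: E, F.
Then next layer: G.
Nothing further is reachable.

A, B, D, E, F, G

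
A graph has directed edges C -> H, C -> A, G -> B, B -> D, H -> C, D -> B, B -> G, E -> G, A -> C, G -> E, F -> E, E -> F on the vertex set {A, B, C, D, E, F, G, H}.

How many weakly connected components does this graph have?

From A: component {A, C, H}.
From B: component {B, D, E, F, G}.
That's 2 components.

2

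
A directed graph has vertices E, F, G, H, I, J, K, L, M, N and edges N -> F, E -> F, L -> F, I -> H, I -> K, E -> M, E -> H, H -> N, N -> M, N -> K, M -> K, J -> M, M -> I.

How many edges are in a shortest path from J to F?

Distance 0: J.
Distance 1: M.
Distance 2: I, K.
Distance 3: H.
Distance 4: N.
Distance 5: F — contains F.

5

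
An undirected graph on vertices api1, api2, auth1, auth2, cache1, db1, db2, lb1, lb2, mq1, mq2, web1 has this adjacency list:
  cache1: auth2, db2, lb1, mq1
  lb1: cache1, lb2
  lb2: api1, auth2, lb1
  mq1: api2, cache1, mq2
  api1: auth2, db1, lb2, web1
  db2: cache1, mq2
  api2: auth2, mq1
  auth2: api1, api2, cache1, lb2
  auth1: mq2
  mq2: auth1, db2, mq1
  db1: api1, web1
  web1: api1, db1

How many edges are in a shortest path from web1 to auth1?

Distance 0: web1.
Distance 1: api1, db1.
Distance 2: auth2, lb2.
Distance 3: api2, cache1, lb1.
Distance 4: db2, mq1.
Distance 5: mq2.
Distance 6: auth1 — contains auth1.

6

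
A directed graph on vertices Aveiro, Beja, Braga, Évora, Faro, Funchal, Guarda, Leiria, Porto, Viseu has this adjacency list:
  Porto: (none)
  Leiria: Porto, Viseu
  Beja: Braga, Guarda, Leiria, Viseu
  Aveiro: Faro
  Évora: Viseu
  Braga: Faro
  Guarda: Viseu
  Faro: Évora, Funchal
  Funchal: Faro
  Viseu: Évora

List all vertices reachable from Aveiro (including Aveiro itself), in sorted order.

Start at Aveiro.
Its neighbours: Faro.
Then their neighbours: Évora, Funchal.
Then next layer: Viseu.
Nothing further is reachable.

Aveiro, Évora, Faro, Funchal, Viseu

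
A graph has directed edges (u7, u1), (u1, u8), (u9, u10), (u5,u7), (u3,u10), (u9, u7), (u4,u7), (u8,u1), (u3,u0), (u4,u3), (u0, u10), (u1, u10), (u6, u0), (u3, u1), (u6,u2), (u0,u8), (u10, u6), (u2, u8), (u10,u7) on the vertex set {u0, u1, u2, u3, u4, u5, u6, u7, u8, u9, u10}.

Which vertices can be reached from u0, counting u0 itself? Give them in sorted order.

u0, u1, u2, u6, u7, u8, u10

Start at u0.
Its neighbours: u8, u10.
Then their neighbours: u1, u6, u7.
Then next layer: u2.
Nothing further is reachable.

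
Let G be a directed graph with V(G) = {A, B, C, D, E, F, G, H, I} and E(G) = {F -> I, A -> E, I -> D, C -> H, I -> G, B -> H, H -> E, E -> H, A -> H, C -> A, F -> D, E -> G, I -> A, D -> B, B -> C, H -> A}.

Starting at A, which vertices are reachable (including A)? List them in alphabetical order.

A, E, G, H

Start at A.
Its neighbours: E, H.
Then their neighbours: G.
Nothing further is reachable.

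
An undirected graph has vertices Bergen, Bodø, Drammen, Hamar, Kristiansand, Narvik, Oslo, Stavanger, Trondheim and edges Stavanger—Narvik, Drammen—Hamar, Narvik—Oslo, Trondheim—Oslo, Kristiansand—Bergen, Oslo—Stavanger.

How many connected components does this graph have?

From Bergen: component {Bergen, Kristiansand}.
From Bodø: component {Bodø}.
From Drammen: component {Drammen, Hamar}.
From Narvik: component {Narvik, Oslo, Stavanger, Trondheim}.
That's 4 components.

4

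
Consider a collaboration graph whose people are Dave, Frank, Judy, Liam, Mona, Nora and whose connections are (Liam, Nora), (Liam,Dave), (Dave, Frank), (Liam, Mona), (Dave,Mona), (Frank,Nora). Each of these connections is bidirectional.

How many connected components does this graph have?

2

From Dave: component {Dave, Frank, Liam, Mona, Nora}.
From Judy: component {Judy}.
That's 2 components.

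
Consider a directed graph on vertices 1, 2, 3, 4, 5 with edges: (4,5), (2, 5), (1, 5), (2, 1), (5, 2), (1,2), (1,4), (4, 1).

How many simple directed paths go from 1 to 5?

3

1→2→5
1→4→5
1→5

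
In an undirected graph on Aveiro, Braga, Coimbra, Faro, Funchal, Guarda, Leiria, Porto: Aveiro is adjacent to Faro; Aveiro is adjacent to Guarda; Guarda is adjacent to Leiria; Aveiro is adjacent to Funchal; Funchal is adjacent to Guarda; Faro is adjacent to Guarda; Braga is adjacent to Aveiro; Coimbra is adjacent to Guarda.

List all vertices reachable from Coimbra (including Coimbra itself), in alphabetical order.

Aveiro, Braga, Coimbra, Faro, Funchal, Guarda, Leiria

Start at Coimbra.
Its neighbours: Guarda.
Then their neighbours: Aveiro, Faro, Funchal, Leiria.
Then next layer: Braga.
Nothing further is reachable.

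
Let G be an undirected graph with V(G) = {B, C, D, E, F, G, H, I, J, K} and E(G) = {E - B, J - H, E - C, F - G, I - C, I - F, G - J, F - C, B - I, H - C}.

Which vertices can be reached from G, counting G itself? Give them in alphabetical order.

B, C, E, F, G, H, I, J

Start at G.
Its neighbours: F, J.
Then their neighbours: C, H, I.
Then next layer: B, E.
Nothing further is reachable.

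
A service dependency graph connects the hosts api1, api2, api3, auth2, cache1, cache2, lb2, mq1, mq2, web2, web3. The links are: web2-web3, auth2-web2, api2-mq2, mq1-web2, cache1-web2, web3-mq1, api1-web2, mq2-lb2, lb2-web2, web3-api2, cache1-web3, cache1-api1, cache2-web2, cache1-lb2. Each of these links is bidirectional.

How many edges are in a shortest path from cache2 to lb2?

2

Distance 0: cache2.
Distance 1: web2.
Distance 2: api1, auth2, cache1, lb2, mq1, web3 — contains lb2.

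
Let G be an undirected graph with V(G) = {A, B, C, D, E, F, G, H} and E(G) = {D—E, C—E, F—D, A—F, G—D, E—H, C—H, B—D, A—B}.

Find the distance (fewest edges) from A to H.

Distance 0: A.
Distance 1: B, F.
Distance 2: D.
Distance 3: E, G.
Distance 4: C, H — contains H.

4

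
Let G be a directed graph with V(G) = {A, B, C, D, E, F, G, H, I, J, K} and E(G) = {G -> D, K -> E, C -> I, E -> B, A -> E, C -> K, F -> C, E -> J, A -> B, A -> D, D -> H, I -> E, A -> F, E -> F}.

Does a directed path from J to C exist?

No

J has no outgoing edges, so nothing is reachable from it.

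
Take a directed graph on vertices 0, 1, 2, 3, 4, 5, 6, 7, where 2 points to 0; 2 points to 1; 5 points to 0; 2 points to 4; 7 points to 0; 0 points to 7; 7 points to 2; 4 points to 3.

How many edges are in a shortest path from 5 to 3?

5

Distance 0: 5.
Distance 1: 0.
Distance 2: 7.
Distance 3: 2.
Distance 4: 1, 4.
Distance 5: 3 — contains 3.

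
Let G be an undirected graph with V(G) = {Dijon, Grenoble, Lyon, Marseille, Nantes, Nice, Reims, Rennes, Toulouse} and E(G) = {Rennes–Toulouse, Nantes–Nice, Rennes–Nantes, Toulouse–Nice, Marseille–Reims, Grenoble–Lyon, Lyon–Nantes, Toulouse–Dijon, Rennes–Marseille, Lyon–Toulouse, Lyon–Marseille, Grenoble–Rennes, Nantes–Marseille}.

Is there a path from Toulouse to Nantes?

Yes

Explore from Toulouse.
Distance 1: reach Dijon, Lyon, Nice, Rennes.
Distance 2: reach Grenoble, Marseille, Nantes.
Found Nantes.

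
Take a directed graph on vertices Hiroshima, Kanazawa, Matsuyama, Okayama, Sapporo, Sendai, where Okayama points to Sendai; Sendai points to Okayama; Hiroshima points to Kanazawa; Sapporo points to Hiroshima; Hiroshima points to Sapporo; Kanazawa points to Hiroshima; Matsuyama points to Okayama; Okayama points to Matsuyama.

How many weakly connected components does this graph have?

From Hiroshima: component {Hiroshima, Kanazawa, Sapporo}.
From Matsuyama: component {Matsuyama, Okayama, Sendai}.
That's 2 components.

2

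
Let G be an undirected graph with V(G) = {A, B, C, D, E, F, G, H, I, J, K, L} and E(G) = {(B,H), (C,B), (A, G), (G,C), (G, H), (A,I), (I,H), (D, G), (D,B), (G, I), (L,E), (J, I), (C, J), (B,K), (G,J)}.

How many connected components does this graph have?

3

From A: component {A, B, C, D, G, H, I, J, K}.
From E: component {E, L}.
From F: component {F}.
That's 3 components.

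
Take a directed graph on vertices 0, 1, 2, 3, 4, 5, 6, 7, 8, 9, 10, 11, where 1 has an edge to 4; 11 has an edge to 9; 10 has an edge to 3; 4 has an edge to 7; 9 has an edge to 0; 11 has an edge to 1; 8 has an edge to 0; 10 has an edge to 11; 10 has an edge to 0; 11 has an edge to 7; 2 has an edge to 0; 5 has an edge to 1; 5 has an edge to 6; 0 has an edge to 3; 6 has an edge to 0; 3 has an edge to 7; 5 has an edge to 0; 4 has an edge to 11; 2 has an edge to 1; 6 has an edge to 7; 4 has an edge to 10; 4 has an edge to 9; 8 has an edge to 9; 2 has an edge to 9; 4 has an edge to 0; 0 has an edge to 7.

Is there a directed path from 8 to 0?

Yes

Explore from 8.
Distance 1: reach 0, 9.
Found 0.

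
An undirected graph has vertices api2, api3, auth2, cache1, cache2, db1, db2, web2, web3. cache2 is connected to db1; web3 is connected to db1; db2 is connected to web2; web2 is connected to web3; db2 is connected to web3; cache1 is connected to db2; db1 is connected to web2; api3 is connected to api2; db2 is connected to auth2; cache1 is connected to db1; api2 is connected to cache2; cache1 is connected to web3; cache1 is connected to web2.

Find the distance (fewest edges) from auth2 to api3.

Distance 0: auth2.
Distance 1: db2.
Distance 2: cache1, web2, web3.
Distance 3: db1.
Distance 4: cache2.
Distance 5: api2.
Distance 6: api3 — contains api3.

6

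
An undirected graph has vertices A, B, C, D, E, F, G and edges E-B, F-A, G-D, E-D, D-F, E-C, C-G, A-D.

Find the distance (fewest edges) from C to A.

Distance 0: C.
Distance 1: E, G.
Distance 2: B, D.
Distance 3: A, F — contains A.

3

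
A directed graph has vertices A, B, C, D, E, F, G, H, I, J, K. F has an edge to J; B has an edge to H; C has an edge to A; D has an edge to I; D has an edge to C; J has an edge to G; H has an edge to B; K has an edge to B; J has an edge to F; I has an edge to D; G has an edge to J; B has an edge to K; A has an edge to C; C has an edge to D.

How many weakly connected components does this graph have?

From A: component {A, C, D, I}.
From B: component {B, H, K}.
From E: component {E}.
From F: component {F, G, J}.
That's 4 components.

4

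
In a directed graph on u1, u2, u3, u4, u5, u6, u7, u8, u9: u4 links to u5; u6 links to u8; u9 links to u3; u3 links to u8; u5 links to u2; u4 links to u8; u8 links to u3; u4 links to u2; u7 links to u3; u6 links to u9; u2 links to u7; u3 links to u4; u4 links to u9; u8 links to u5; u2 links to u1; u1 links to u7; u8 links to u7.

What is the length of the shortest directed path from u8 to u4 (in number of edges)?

Distance 0: u8.
Distance 1: u3, u5, u7.
Distance 2: u2, u4 — contains u4.

2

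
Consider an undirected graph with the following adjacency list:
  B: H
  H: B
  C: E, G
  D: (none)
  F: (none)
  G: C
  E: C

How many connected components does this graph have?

From B: component {B, H}.
From C: component {C, E, G}.
From D: component {D}.
From F: component {F}.
That's 4 components.

4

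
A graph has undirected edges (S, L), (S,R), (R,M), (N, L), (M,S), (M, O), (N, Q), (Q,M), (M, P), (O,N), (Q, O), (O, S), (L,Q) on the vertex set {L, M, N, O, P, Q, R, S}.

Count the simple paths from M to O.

16

M–O
M–Q–L–N–O
M–Q–L–S–O
M–Q–N–L–S–O
M–Q–N–O
M–Q–O
M–R–S–L–N–O
M–R–S–L–N–Q–O
... and 8 more.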